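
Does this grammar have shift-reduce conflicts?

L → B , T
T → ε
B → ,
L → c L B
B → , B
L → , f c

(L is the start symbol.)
Yes — I1: [B → , .] vs [B → . ,]; I6: [B → , .] vs [B → . ,]

Augment with L' → L and build the canonical LR(0) collection (I0 = CLOSURE({[L' → . L]}), then GOTO on every symbol after a dot until no new states appear). It has 13 states:
  I0: { [B → . , B], [B → . ,], [L → . , f c], [L → . B , T], [L → . c L B], [L' → . L] }  — shift
  I1: { [B → , . B], [B → , .], [B → . , B], [B → . ,], [L → , . f c] }  — shift, reduce
  I2: { [L → B . , T] }  — shift
  I3: { [L' → L .] }  — accept
  I4: { [B → . , B], [B → . ,], [L → . , f c], [L → . B , T], [L → . c L B], [L → c . L B] }  — shift
  I5: { [B → . , B], [B → . ,], [L → c L . B] }  — shift
  I6: { [B → , . B], [B → , .], [B → . , B], [B → . ,] }  — shift, reduce
  I7: { [L → c L B .] }  — reduce
  I8: { [B → , B .] }  — reduce
  I9: { [L → B , . T], [T → .] }  — reduce
  I10: { [L → B , T .] }  — reduce
  I11: { [L → , f . c] }  — shift
  I12: { [L → , f c .] }  — reduce

I1 contains reduce item [B → , .] and shift items [B → . ,], [B → . , B], [L → , . f c] — shift-reduce conflict.
I6 contains reduce item [B → , .] and shift items [B → . ,], [B → . , B] — shift-reduce conflict.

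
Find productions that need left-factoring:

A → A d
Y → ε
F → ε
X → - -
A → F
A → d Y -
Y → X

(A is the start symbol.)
Left-factoring is needed when two productions for the same non-terminal
share a common prefix on the right-hand side.

Productions for A:
  A → A d
  A → F
  A → d Y -
Productions for Y:
  Y → ε
  Y → X

No common prefixes found.

Answer: No, left-factoring is not needed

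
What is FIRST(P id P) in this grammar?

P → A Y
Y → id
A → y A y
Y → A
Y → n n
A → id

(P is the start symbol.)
{ 'id', 'y' }

FIRST sets of the non-terminals involved (from the grammar, by fixed-point iteration):
  FIRST(P) = { 'id', 'y' }

To compute FIRST(P id P), process the symbols left to right:
Symbol P is a non-terminal. Add FIRST(P) \ {ε} = { 'id', 'y' }
P is not nullable (ε ∉ FIRST(P)), so stop here.
FIRST(P id P) = { 'id', 'y' }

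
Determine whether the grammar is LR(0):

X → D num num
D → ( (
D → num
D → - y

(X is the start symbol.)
Yes, the grammar is LR(0)

A grammar is LR(0) if no state in the canonical LR(0) collection has:
  - both a shift item (dot before a terminal) and a complete item (shift-reduce conflict), or
  - two or more complete items (reduce-reduce conflict; the accept item [X' → X .] counts as a complete item here).

Augment with X' → X and build the canonical LR(0) collection (I0 = CLOSURE({[X' → . X]}), then GOTO on every symbol after a dot until no new states appear). It has 10 states:
  I0: { [D → . ( (], [D → . - y], [D → . num], [X → . D num num], [X' → . X] }  — shift
  I1: { [D → ( . (] }  — shift
  I2: { [D → - . y] }  — shift
  I3: { [X → D . num num] }  — shift
  I4: { [X' → X .] }  — accept
  I5: { [D → num .] }  — reduce
  I6: { [X → D num . num] }  — shift
  I7: { [X → D num num .] }  — reduce
  I8: { [D → - y .] }  — reduce
  I9: { [D → ( ( .] }  — reduce

Every state is either a pure shift/goto state or contains exactly one complete item and nothing to shift — no conflicts. The grammar is LR(0).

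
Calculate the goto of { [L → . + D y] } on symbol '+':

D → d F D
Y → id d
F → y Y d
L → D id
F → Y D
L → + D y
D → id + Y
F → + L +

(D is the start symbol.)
{ [D → . d F D], [D → . id + Y], [L → + . D y] }

GOTO(I, '+') = CLOSURE({ [A → αX.β] : [A → α.Xβ] ∈ I, X = '+' })

Items with dot before '+', with the dot advanced:
  [L → . + D y] → [L → + . D y]
Closure of the advanced items:
  [L → + . D y] has the dot before D: add [D → . d F D], [D → . id + Y]

GOTO = { [D → . d F D], [D → . id + Y], [L → + . D y] }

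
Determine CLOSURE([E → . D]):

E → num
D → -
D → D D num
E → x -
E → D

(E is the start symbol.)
{ [D → . -], [D → . D D num], [E → . D] }

Start with: [E → . D]
  [E → . D] has the dot before D: add [D → . -], [D → . D D num]
No further items can be added.

CLOSURE = { [D → . -], [D → . D D num], [E → . D] }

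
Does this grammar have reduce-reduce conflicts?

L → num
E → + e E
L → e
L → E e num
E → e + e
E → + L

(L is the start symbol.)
A reduce-reduce conflict occurs when an LR(0) state has two complete items [A → α .] and [B → β .] — both call for a reduction, and with no lookahead the parser cannot choose between them.

Augment with L' → L and build the canonical LR(0) collection (I0 = CLOSURE({[L' → . L]}), then GOTO on every symbol after a dot until no new states appear). It has 16 states:
  I0: { [E → . + L], [E → . + e E], [E → . e + e], [L → . E e num], [L → . e], [L → . num], [L' → . L] }  — shift
  I1: { [E → + . L], [E → + . e E], [E → . + L], [E → . + e E], [E → . e + e], [L → . E e num], [L → . e], [L → . num] }  — shift
  I2: { [L → E . e num] }  — shift
  I3: { [L' → L .] }  — accept
  I4: { [E → e . + e], [L → e .] }  — shift, reduce
  I5: { [L → num .] }  — reduce
  I6: { [E → e + . e] }  — shift
  I7: { [E → e + e .] }  — reduce
  I8: { [L → E e . num] }  — shift
  I9: { [L → E e num .] }  — reduce
  I10: { [E → + L .] }  — reduce
  I11: { [E → + e . E], [E → . + L], [E → . + e E], [E → . e + e], [E → e . + e], [L → e .] }  — shift, reduce
  I12: { [E → + . L], [E → + . e E], [E → . + L], [E → . + e E], [E → . e + e], [E → e + . e], [L → . E e num], [L → . e], [L → . num] }  — shift
  I13: { [E → + e E .] }  — reduce
  I14: { [E → e . + e] }  — shift
  I15: { [E → + e . E], [E → . + L], [E → . + e E], [E → . e + e], [E → e + e .], [E → e . + e], [L → e .] }  — shift, 2 reduces

I15 contains complete items [E → e + e .], [L → e .] — reduce-reduce conflict.

Answer: Yes — I15: [E → e + e .] vs [L → e .]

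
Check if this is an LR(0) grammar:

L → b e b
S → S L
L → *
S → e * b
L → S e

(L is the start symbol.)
Augment with L' → L and build the canonical LR(0) collection (I0 = CLOSURE({[L' → . L]}), then GOTO on every symbol after a dot until no new states appear). It has 12 states:
  I0: { [L → . *], [L → . S e], [L → . b e b], [L' → . L], [S → . S L], [S → . e * b] }  — shift
  I1: { [L → * .] }  — reduce
  I2: { [L' → L .] }  — accept
  I3: { [L → . *], [L → . S e], [L → . b e b], [L → S . e], [S → . S L], [S → . e * b], [S → S . L] }  — shift
  I4: { [L → b . e b] }  — shift
  I5: { [S → e . * b] }  — shift
  I6: { [S → e * . b] }  — shift
  I7: { [S → e * b .] }  — reduce
  I8: { [L → b e . b] }  — shift
  I9: { [L → b e b .] }  — reduce
  I10: { [S → S L .] }  — reduce
  I11: { [L → S e .], [S → e . * b] }  — shift, reduce

Conflict in state I11:
  Shift-reduce conflict between [L → S e .] and [S → e . * b]
So the grammar is NOT LR(0).

Answer: No. Shift-reduce conflict between [L → S e .] and [S → e . * b]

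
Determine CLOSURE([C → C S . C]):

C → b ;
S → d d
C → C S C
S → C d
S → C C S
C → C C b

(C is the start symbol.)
{ [C → . C C b], [C → . C S C], [C → . b ;], [C → C S . C] }

To compute CLOSURE, for each item [A → α.Bβ] where B is a non-terminal, add [B → .γ] for all productions B → γ; repeat for the newly added items until nothing changes.

Start with: [C → C S . C]
  [C → C S . C] has the dot before C: add [C → . b ;], [C → . C S C], [C → . C C b]
No further items can be added.

CLOSURE = { [C → . C C b], [C → . C S C], [C → . b ;], [C → C S . C] }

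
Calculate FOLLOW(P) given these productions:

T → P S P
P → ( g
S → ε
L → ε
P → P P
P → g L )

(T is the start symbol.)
To compute FOLLOW(P), find every occurrence of P on a right-hand side N → α P β: add FIRST(β) \ {ε}, and if β is empty or nullable also add FOLLOW(N). Iterate to a fixed point.

In T → P S P: P is followed by S P, add FIRST(S P) \ {ε} = { '(', 'g' }
In T → P S P: P is at the end, add FOLLOW(T)
In P → P P: P is followed by P, add FIRST(P) \ {ε} = { '(', 'g' }
In P → P P: P is at the end; this adds FOLLOW(P) to itself — nothing new

The FOLLOW sets referred to above (computed the same way, to a fixed point):
  FOLLOW(T) = { $ }

Taking the union: FOLLOW(P) = { $, '(', 'g' }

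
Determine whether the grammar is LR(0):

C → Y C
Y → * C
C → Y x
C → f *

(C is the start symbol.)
A grammar is LR(0) if no state in the canonical LR(0) collection has:
  - both a shift item (dot before a terminal) and a complete item (shift-reduce conflict), or
  - two or more complete items (reduce-reduce conflict; the accept item [C' → C .] counts as a complete item here).

Augment with C' → C and build the canonical LR(0) collection (I0 = CLOSURE({[C' → . C]}), then GOTO on every symbol after a dot until no new states appear). It has 9 states:
  I0: { [C → . Y C], [C → . Y x], [C → . f *], [C' → . C], [Y → . * C] }  — shift
  I1: { [C → . Y C], [C → . Y x], [C → . f *], [Y → * . C], [Y → . * C] }  — shift
  I2: { [C' → C .] }  — accept
  I3: { [C → . Y C], [C → . Y x], [C → . f *], [C → Y . C], [C → Y . x], [Y → . * C] }  — shift
  I4: { [C → f . *] }  — shift
  I5: { [C → f * .] }  — reduce
  I6: { [C → Y C .] }  — reduce
  I7: { [C → Y x .] }  — reduce
  I8: { [Y → * C .] }  — reduce

Every state is either a pure shift/goto state or contains exactly one complete item and nothing to shift — no conflicts. The grammar is LR(0).

Answer: Yes, the grammar is LR(0)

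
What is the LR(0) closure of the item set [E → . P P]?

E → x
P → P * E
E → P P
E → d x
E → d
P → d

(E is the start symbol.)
Start with: [E → . P P]
  [E → . P P] has the dot before P: add [P → . P * E], [P → . d]
No further items can be added.

CLOSURE = { [E → . P P], [P → . P * E], [P → . d] }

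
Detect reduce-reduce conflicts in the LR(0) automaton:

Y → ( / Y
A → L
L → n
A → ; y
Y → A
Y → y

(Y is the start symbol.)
No reduce-reduce conflicts

A reduce-reduce conflict occurs when an LR(0) state has two complete items [A → α .] and [B → β .] — both call for a reduction, and with no lookahead the parser cannot choose between them.

Augment with Y' → Y and build the canonical LR(0) collection (I0 = CLOSURE({[Y' → . Y]}), then GOTO on every symbol after a dot until no new states appear). It has 11 states:
  I0: { [A → . ; y], [A → . L], [L → . n], [Y → . ( / Y], [Y → . A], [Y → . y], [Y' → . Y] }  — shift
  I1: { [Y → ( . / Y] }  — shift
  I2: { [A → ; . y] }  — shift
  I3: { [Y → A .] }  — reduce
  I4: { [A → L .] }  — reduce
  I5: { [Y' → Y .] }  — accept
  I6: { [L → n .] }  — reduce
  I7: { [Y → y .] }  — reduce
  I8: { [A → ; y .] }  — reduce
  I9: { [A → . ; y], [A → . L], [L → . n], [Y → ( / . Y], [Y → . ( / Y], [Y → . A], [Y → . y] }  — shift
  I10: { [Y → ( / Y .] }  — reduce

No state contains more than one complete item.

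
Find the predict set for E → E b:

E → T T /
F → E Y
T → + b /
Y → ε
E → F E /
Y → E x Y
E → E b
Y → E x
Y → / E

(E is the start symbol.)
{ '+' }

PREDICT(E → E b) = (FIRST(RHS) \ {ε}) ∪ (FOLLOW(E) if ε ∈ FIRST(RHS), i.e. RHS ⇒* ε)
FIRST(E) = { '+' }
FIRST(E b) = { '+' }
ε ∉ FIRST(E b), so FOLLOW(E) is not added.
PREDICT(E → E b) = { '+' }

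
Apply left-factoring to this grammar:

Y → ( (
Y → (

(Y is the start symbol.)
Left-factoring transforms A → αβ₁ | αβ₂ into A → αA' and A' → β₁ | β₂
(α is the longest common prefix among the alternatives). Repeat until
no nonterminal has two alternatives with a common prefix.

Round 1: Y has alternatives sharing prefix '('. Introduce Y': Y → ( Y'
  Add: Y' → (
  Add: Y' → ε

No remaining common prefixes — done.

Resulting grammar:
Y → ( Y'
Y' → (
Y' → ε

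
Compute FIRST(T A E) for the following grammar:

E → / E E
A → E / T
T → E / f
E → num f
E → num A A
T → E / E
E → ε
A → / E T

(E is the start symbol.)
FIRST sets of the non-terminals involved (from the grammar, by fixed-point iteration):
  FIRST(T) = { '/', 'num' }

To compute FIRST(T A E), process the symbols left to right:
Symbol T is a non-terminal. Add FIRST(T) \ {ε} = { '/', 'num' }
T is not nullable (ε ∉ FIRST(T)), so stop here.
FIRST(T A E) = { '/', 'num' }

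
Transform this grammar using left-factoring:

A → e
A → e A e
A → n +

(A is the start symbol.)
A → e A'
A' → ε
A' → A e
A → n +

Left-factoring transforms A → αβ₁ | αβ₂ into A → αA' and A' → β₁ | β₂
(α is the longest common prefix among the alternatives). Repeat until
no nonterminal has two alternatives with a common prefix.

Round 1: A has alternatives sharing prefix 'e'. Introduce A': A → e A'
  Add: A' → ε
  Add: A' → A e

No remaining common prefixes — done.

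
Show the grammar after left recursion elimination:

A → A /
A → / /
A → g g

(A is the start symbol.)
A → / / A'
A → g g A'
A' → / A'
A' → ε

A is directly left-recursive. The standard transformation for
  A → A α₁ | ... | A α_m | β₁ | ... | β_n
is
  A  → β₁ A' | ... | β_n A'
  A' → α₁ A' | ... | α_m A' | ε

A → / / becomes A → / / A'
A → g g becomes A → g g A'
A → A / becomes A' → / A'
Add A' → ε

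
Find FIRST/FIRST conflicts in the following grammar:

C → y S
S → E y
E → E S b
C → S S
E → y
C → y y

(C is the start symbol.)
FIRST sets of the non-terminals at (or reachable through a nullable prefix from) the front of some alternative:
  FIRST(S) = { 'y' }
  FIRST(E) = { 'y' }

Productions for C:
  C → y S: FIRST = { 'y' }
  C → S S: FIRST = { 'y' }
  C → y y: FIRST = { 'y' }
Productions for E:
  E → E S b: FIRST = { 'y' }
  E → y: FIRST = { 'y' }
S has only one production, so no FIRST/FIRST conflict is possible there.

Conflict for C: C → y S and C → S S
  Overlap: { 'y' }
Conflict for C: C → y S and C → y y
  Overlap: { 'y' }
Conflict for C: C → S S and C → y y
  Overlap: { 'y' }
Conflict for E: E → E S b and E → y
  Overlap: { 'y' }

Answer: Yes. C → y S / C → S S on { 'y' }; C → y S / C → y y on { 'y' }; C → S S / C → y y on { 'y' }; E → E S b / E → y on { 'y' }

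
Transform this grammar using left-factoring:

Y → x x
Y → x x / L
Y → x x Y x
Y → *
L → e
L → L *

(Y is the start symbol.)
Y → x x Y'
Y' → ε
Y' → / L
Y' → Y x
Y → *
L → e
L → L *

Left-factoring transforms A → αβ₁ | αβ₂ into A → αA' and A' → β₁ | β₂
(α is the longest common prefix among the alternatives). Repeat until
no nonterminal has two alternatives with a common prefix.

Round 1: Y has alternatives sharing prefix 'x x'. Introduce Y': Y → x x Y'
  Add: Y' → ε
  Add: Y' → / L
  Add: Y' → Y x

No remaining common prefixes — done.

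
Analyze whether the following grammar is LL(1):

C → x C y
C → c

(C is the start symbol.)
Yes, the grammar is LL(1).

A grammar is LL(1) if for each non-terminal N with multiple productions, the predict sets of those productions are pairwise disjoint, where PREDICT(N → α) = (FIRST(α) \ {ε}) ∪ (FOLLOW(N) if α ⇒* ε).

For C:
  PREDICT(C → x C y) = { 'x' }
  PREDICT(C → c) = { 'c' }

All predict sets are disjoint. The grammar IS LL(1).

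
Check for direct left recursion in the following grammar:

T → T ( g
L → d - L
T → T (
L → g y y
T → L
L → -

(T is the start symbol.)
Yes, T is left-recursive

Direct left recursion occurs when N → N α for some non-terminal N (the right-hand side begins with the left-hand side itself).

T → T ( g: LEFT RECURSIVE (starts with T)
L → d - L: starts with d
T → T (: LEFT RECURSIVE (starts with T)
L → g y y: starts with g
T → L: starts with L
L → -: starts with '-'

The grammar has direct left recursion on: T.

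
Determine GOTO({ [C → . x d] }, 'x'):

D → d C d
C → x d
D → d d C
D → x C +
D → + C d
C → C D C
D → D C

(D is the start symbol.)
GOTO(I, 'x') = CLOSURE({ [A → αX.β] : [A → α.Xβ] ∈ I, X = 'x' })

Items with dot before 'x', with the dot advanced:
  [C → . x d] → [C → x . d]
Closure adds nothing (no advanced item has the dot before a non-terminal).

GOTO = { [C → x . d] }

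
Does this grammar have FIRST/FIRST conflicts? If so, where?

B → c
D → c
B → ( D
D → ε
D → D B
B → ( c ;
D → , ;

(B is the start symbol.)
FIRST sets of the non-terminals at (or reachable through a nullable prefix from) the front of some alternative:
  FIRST(D) = { '(', ',', 'c', ε }
  FIRST(B) = { '(', 'c' }

Productions for B:
  B → c: FIRST = { 'c' }
  B → ( D: FIRST = { '(' }
  B → ( c ;: FIRST = { '(' }
Productions for D:
  D → c: FIRST = { 'c' }
  D → ε: FIRST = { ε }
  D → D B: FIRST = { '(', ',', 'c' }
  D → , ;: FIRST = { ',' }

Conflict for B: B → ( D and B → ( c ;
  Overlap: { '(' }
Conflict for D: D → c and D → D B
  Overlap: { 'c' }
Conflict for D: D → D B and D → , ;
  Overlap: { ',' }

Answer: Yes. B → '(' D / B → '(' c ';' on { '(' }; D → c / D → D B on { 'c' }; D → D B / D → ',' ';' on { ',' }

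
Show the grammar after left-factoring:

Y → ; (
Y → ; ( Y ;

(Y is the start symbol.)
Y → ; ( Y'
Y' → ε
Y' → Y ;

Left-factoring transforms A → αβ₁ | αβ₂ into A → αA' and A' → β₁ | β₂
(α is the longest common prefix among the alternatives). Repeat until
no nonterminal has two alternatives with a common prefix.

Round 1: Y has alternatives sharing prefix '; ('. Introduce Y': Y → ; ( Y'
  Add: Y' → ε
  Add: Y' → Y ;

No remaining common prefixes — done.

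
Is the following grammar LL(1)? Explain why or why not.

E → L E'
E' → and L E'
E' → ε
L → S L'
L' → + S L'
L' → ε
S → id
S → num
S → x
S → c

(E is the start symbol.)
Yes, the grammar is LL(1).

Relevant sets:
  FOLLOW(E') = { $ }
  FOLLOW(L') = { $, 'and' }

For E':
  PREDICT(E' → and L E') = { 'and' }
  PREDICT(E' → ε) = { $ }
For L':
  PREDICT(L' → '+' S L') = { '+' }
  PREDICT(L' → ε) = { $, 'and' }
For S:
  PREDICT(S → id) = { 'id' }
  PREDICT(S → num) = { 'num' }
  PREDICT(S → x) = { 'x' }
  PREDICT(S → c) = { 'c' }
E, L have a single production, so nothing to check there.

All predict sets are disjoint. The grammar IS LL(1).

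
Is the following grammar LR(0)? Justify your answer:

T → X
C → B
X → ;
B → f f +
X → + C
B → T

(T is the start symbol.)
A grammar is LR(0) if no state in the canonical LR(0) collection has:
  - both a shift item (dot before a terminal) and a complete item (shift-reduce conflict), or
  - two or more complete items (reduce-reduce conflict; the accept item [T' → T .] counts as a complete item here).

Augment with T' → T and build the canonical LR(0) collection (I0 = CLOSURE({[T' → . T]}), then GOTO on every symbol after a dot until no new states appear). It has 11 states:
  I0: { [T → . X], [T' → . T], [X → . + C], [X → . ;] }  — shift
  I1: { [B → . T], [B → . f f +], [C → . B], [T → . X], [X → + . C], [X → . + C], [X → . ;] }  — shift
  I2: { [X → ; .] }  — reduce
  I3: { [T' → T .] }  — accept
  I4: { [T → X .] }  — reduce
  I5: { [C → B .] }  — reduce
  I6: { [X → + C .] }  — reduce
  I7: { [B → T .] }  — reduce
  I8: { [B → f . f +] }  — shift
  I9: { [B → f f . +] }  — shift
  I10: { [B → f f + .] }  — reduce

Every state is either a pure shift/goto state or contains exactly one complete item and nothing to shift — no conflicts. The grammar is LR(0).

Answer: Yes, the grammar is LR(0)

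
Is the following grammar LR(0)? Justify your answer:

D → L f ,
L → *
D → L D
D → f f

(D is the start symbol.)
Augment with D' → D and build the canonical LR(0) collection (I0 = CLOSURE({[D' → . D]}), then GOTO on every symbol after a dot until no new states appear). It has 9 states:
  I0: { [D → . L D], [D → . L f ,], [D → . f f], [D' → . D], [L → . *] }  — shift
  I1: { [L → * .] }  — reduce
  I2: { [D' → D .] }  — accept
  I3: { [D → . L D], [D → . L f ,], [D → . f f], [D → L . D], [D → L . f ,], [L → . *] }  — shift
  I4: { [D → f . f] }  — shift
  I5: { [D → f f .] }  — reduce
  I6: { [D → L D .] }  — reduce
  I7: { [D → L f . ,], [D → f . f] }  — shift
  I8: { [D → L f , .] }  — reduce

Every state is either a pure shift/goto state or contains exactly one complete item and nothing to shift — no conflicts. The grammar is LR(0).

Answer: Yes, the grammar is LR(0)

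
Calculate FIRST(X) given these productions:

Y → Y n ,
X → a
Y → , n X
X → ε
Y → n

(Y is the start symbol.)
From X → a:
  - a is a terminal: add 'a' and stop
From X → ε:
  - ε-production, so ε ∈ FIRST(X)

Collecting: FIRST(X) = { 'a', ε }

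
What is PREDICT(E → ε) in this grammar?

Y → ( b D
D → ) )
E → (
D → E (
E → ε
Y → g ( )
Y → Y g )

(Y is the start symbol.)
PREDICT(E → ε) = (FIRST(RHS) \ {ε}) ∪ (FOLLOW(E) if ε ∈ FIRST(RHS), i.e. RHS ⇒* ε)
The right-hand side is ε (FIRST(ε) = { ε }), so the predict set is FOLLOW(E) = { '(' }
PREDICT(E → ε) = { '(' }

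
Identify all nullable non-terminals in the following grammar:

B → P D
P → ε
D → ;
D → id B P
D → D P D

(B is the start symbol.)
{ 'P' }

A non-terminal is nullable if it can derive ε (the empty string): either it has an ε-production, or it has a production whose right-hand side consists entirely of nullable non-terminals.

ε-productions: P → ε
So P is immediately nullable.
No further non-terminal can be added: every production for the remaining non-terminals contains a terminal or a non-nullable non-terminal.
Nullable = { 'P' }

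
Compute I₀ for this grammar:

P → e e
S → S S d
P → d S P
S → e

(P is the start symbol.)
First, augment the grammar with P' → P
I₀ = CLOSURE({ [P' → . P] }):
  [P' → . P] has the dot before P: add [P → . e e], [P → . d S P]
No further items can be added.

I₀ = { [P → . d S P], [P → . e e], [P' → . P] }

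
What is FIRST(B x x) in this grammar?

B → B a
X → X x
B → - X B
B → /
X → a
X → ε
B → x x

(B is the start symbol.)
FIRST sets of the non-terminals involved (from the grammar, by fixed-point iteration):
  FIRST(B) = { '-', '/', 'x' }

To compute FIRST(B x x), process the symbols left to right:
Symbol B is a non-terminal. Add FIRST(B) \ {ε} = { '-', '/', 'x' }
B is not nullable (ε ∉ FIRST(B)), so stop here.
FIRST(B x x) = { '-', '/', 'x' }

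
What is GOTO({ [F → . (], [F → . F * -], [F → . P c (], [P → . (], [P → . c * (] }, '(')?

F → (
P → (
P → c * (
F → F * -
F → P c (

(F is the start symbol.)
{ [F → ( .], [P → ( .] }

GOTO(I, '(') = CLOSURE({ [A → αX.β] : [A → α.Xβ] ∈ I, X = '(' })

Items with dot before '(', with the dot advanced:
  [F → . (] → [F → ( .]
  [P → . (] → [P → ( .]
Closure adds nothing (no advanced item has the dot before a non-terminal).

GOTO = { [F → ( .], [P → ( .] }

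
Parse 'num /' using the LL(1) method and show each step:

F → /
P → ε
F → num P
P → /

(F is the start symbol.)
Stack is shown with the top on the left.

Stack    Input    Action
------------------------
F $      num / $  output F → num P
num P $  num / $  match 'num'
P $      / $      output P → /
/ $      / $      match '/'
$        $        accept

The string is accepted.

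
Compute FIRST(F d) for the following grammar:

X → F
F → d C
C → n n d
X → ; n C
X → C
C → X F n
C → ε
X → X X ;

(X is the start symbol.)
FIRST sets of the non-terminals involved (from the grammar, by fixed-point iteration):
  FIRST(F) = { 'd' }

To compute FIRST(F d), process the symbols left to right:
Symbol F is a non-terminal. Add FIRST(F) \ {ε} = { 'd' }
F is not nullable (ε ∉ FIRST(F)), so stop here.
FIRST(F d) = { 'd' }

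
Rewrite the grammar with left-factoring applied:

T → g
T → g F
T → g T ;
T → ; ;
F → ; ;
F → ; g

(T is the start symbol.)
T → g T'
T' → ε
T' → F
T' → T ;
T → ; ;
F → ; F'
F' → ;
F' → g

Left-factoring transforms A → αβ₁ | αβ₂ into A → αA' and A' → β₁ | β₂
(α is the longest common prefix among the alternatives). Repeat until
no nonterminal has two alternatives with a common prefix.

Round 1: T has alternatives sharing prefix 'g'. Introduce T': T → g T'
  Add: T' → ε
  Add: T' → F
  Add: T' → T ;

Round 2: F has alternatives sharing prefix ';'. Introduce F': F → ; F'
  Add: F' → ;
  Add: F' → g

No remaining common prefixes — done.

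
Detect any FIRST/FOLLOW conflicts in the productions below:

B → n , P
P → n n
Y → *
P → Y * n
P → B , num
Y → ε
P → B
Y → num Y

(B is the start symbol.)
Yes. Y → '*' with FOLLOW(Y) on { '*' }

Nullable non-terminals: Y.

Y: nullable alternative(s) Y → ε; FOLLOW(Y) = { '*' }
  Y → *: FIRST \ {ε} = { '*' } — overlaps FOLLOW(Y) on { '*' }: CONFLICT
  Y → ε: FIRST \ {ε} = { } — this is the only nullable alternative, skip
  Y → num Y: FIRST \ {ε} = { 'num' } — disjoint from FOLLOW(Y)

B, P have no nullable alternative, so no FIRST/FOLLOW check is needed there.

So the grammar has 1 FIRST/FOLLOW conflict (marked CONFLICT above).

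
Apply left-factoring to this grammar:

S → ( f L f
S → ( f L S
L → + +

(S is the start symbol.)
S → ( f L S'
S' → f
S' → S
L → + +

Left-factoring transforms A → αβ₁ | αβ₂ into A → αA' and A' → β₁ | β₂
(α is the longest common prefix among the alternatives). Repeat until
no nonterminal has two alternatives with a common prefix.

Round 1: S has alternatives sharing prefix '( f L'. Introduce S': S → ( f L S'
  Add: S' → f
  Add: S' → S

No remaining common prefixes — done.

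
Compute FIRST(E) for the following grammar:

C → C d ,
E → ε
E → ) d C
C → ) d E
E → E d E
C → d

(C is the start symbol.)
{ ')', 'd', ε }

From E → ε:
  - ε-production, so ε ∈ FIRST(E)
From E → ) d C:
  - ')' is a terminal: add ')' and stop
From E → E d E:
  - E is the symbol being defined: contributes nothing new
    E is nullable, so continue to the next symbol
  - d is a terminal: add 'd' and stop

Collecting: FIRST(E) = { ')', 'd', ε }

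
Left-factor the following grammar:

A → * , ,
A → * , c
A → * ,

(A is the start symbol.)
Left-factoring transforms A → αβ₁ | αβ₂ into A → αA' and A' → β₁ | β₂
(α is the longest common prefix among the alternatives). Repeat until
no nonterminal has two alternatives with a common prefix.

Round 1: A has alternatives sharing prefix '* ,'. Introduce A': A → * , A'
  Add: A' → ,
  Add: A' → c
  Add: A' → ε

No remaining common prefixes — done.

Resulting grammar:
A → * , A'
A' → ,
A' → c
A' → ε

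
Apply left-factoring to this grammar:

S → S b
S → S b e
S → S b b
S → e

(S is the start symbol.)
Left-factoring transforms A → αβ₁ | αβ₂ into A → αA' and A' → β₁ | β₂
(α is the longest common prefix among the alternatives). Repeat until
no nonterminal has two alternatives with a common prefix.

Round 1: S has alternatives sharing prefix 'S b'. Introduce S': S → S b S'
  Add: S' → ε
  Add: S' → e
  Add: S' → b

No remaining common prefixes — done.

Resulting grammar:
S → S b S'
S' → ε
S' → e
S' → b
S → e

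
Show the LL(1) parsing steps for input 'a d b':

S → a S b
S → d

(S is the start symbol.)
LL(1) parsing maintains a stack (initially the start symbol over $) and the input. At each step: if the stack top is a terminal, match it against the current input token; if it is a non-terminal N, replace it with the RHS of M[N, lookahead] (the unique production whose predict set contains the lookahead).

Stack is shown with the top on the left.

Stack    Input    Action
------------------------
S $      a d b $  output S → a S b
a S b $  a d b $  match 'a'
S b $    d b $    output S → d
d b $    d b $    match 'd'
b $      b $      match 'b'
$        $        accept

The string is accepted.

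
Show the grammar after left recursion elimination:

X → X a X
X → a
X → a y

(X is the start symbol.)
X → a X'
X → a y X'
X' → a X X'
X' → ε

X is directly left-recursive. The standard transformation for
  A → A α₁ | ... | A α_m | β₁ | ... | β_n
is
  A  → β₁ A' | ... | β_n A'
  A' → α₁ A' | ... | α_m A' | ε

X → a becomes X → a X'
X → a y becomes X → a y X'
X → X a X becomes X' → a X X'
Add X' → ε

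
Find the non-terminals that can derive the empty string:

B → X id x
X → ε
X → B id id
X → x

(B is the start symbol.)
ε-productions: X → ε
So X is immediately nullable.
No further non-terminal can be added: every production for the remaining non-terminals contains a terminal or a non-nullable non-terminal.
Nullable = { 'X' }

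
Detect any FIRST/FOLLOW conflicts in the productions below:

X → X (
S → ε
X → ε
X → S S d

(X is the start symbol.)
Nullable non-terminals: S, X.
FIRST sets used below: FIRST(X) = { '(', 'd', ε }, FIRST(S) = { ε }
S has a nullable alternative but only one production, so nothing to check.

X: nullable alternative(s) X → ε; FOLLOW(X) = { $, '(' }
  X → X (: FIRST \ {ε} = { '(', 'd' } — overlaps FOLLOW(X) on { '(' }: CONFLICT
  X → ε: FIRST \ {ε} = { } — this is the only nullable alternative, skip
  X → S S d: FIRST \ {ε} = { 'd' } — disjoint from FOLLOW(X)

So the grammar has 1 FIRST/FOLLOW conflict (marked CONFLICT above).

Answer: Yes. X → X '(' with FOLLOW(X) on { '(' }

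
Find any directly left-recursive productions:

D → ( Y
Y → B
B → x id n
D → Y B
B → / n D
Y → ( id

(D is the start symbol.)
Direct left recursion occurs when N → N α for some non-terminal N (the right-hand side begins with the left-hand side itself).

D → ( Y: starts with '('
Y → B: starts with B
B → x id n: starts with x
D → Y B: starts with Y
B → / n D: starts with '/'
Y → ( id: starts with '('

No direct left recursion found.

Answer: No direct left recursion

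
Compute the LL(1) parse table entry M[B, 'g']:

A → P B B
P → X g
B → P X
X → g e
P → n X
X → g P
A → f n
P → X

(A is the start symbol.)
B → P X

To find M[B, 'g'], we find productions for B where 'g' is in the predict set (PREDICT(N → α) = (FIRST(α) \ {ε}) ∪ (FOLLOW(N) if α ⇒* ε)).

Relevant sets:
  FIRST(P) = { 'g', 'n' }

B → P X: PREDICT = { 'g', 'n' }
  'g' is in predict set, so this production goes in M[B, 'g']

M[B, 'g'] = B → P X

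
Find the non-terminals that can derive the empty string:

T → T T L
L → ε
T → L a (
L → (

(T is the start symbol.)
ε-productions: L → ε
So L is immediately nullable.
No further non-terminal can be added: every production for the remaining non-terminals contains a terminal or a non-nullable non-terminal.
Nullable = { 'L' }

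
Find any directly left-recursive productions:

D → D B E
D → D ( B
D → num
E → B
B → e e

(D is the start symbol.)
D → D B E: LEFT RECURSIVE (starts with D)
D → D ( B: LEFT RECURSIVE (starts with D)
D → num: starts with num
E → B: starts with B
B → e e: starts with e

The grammar has direct left recursion on: D.

Answer: Yes, D is left-recursive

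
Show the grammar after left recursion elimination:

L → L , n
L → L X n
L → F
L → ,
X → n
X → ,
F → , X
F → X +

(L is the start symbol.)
L is directly left-recursive. The standard transformation for
  A → A α₁ | ... | A α_m | β₁ | ... | β_n
is
  A  → β₁ A' | ... | β_n A'
  A' → α₁ A' | ... | α_m A' | ε

L → F becomes L → F L'
L → , becomes L → , L'
L → L , n becomes L' → , n L'
L → L X n becomes L' → X n L'
Add L' → ε

Productions for other non-terminals are unchanged:
  X → n
  X → ,
  F → , X
  F → X +

Resulting grammar:
L → F L'
L → , L'
L' → , n L'
L' → X n L'
L' → ε
X → n
X → ,
F → , X
F → X +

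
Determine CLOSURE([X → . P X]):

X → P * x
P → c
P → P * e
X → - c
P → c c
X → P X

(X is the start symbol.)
To compute CLOSURE, for each item [A → α.Bβ] where B is a non-terminal, add [B → .γ] for all productions B → γ; repeat for the newly added items until nothing changes.

Start with: [X → . P X]
  [X → . P X] has the dot before P: add [P → . c], [P → . P * e], [P → . c c]
No further items can be added.

CLOSURE = { [P → . P * e], [P → . c c], [P → . c], [X → . P X] }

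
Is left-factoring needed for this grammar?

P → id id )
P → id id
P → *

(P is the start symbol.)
Left-factoring is needed when two productions for the same non-terminal
share a common prefix on the right-hand side.

Productions for P:
  P → id id )
  P → id id
  P → *

Found common prefix 'id id' in productions for P

Answer: Yes, P has productions with common prefix 'id id'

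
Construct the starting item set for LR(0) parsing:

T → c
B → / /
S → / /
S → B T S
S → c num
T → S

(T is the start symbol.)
{ [B → . / /], [S → . / /], [S → . B T S], [S → . c num], [T → . S], [T → . c], [T' → . T] }

First, augment the grammar with T' → T
I₀ = CLOSURE({ [T' → . T] }):
  [T' → . T] has the dot before T: add [T → . c], [T → . S]
  [T → . S] has the dot before S: add [S → . / /], [S → . B T S], [S → . c num]
  [S → . B T S] has the dot before B: add [B → . / /]
No further items can be added.

I₀ = { [B → . / /], [S → . / /], [S → . B T S], [S → . c num], [T → . S], [T → . c], [T' → . T] }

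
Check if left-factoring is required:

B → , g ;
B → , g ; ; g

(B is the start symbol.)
Yes, B has productions with common prefix ', g ;'

Left-factoring is needed when two productions for the same non-terminal
share a common prefix on the right-hand side.

Productions for B:
  B → , g ;
  B → , g ; ; g

Found common prefix ', g ;' in productions for B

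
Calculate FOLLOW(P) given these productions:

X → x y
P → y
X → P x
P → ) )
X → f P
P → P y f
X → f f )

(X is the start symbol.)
{ $, 'x', 'y' }

To compute FOLLOW(P), find every occurrence of P on a right-hand side N → α P β: add FIRST(β) \ {ε}, and if β is empty or nullable also add FOLLOW(N). Iterate to a fixed point.

In X → P x: P is followed by x, add FIRST(x) \ {ε} = { 'x' }
In X → f P: P is at the end, add FOLLOW(X)
In P → P y f: P is followed by y f, add FIRST(y f) \ {ε} = { 'y' }

The FOLLOW sets referred to above (computed the same way, to a fixed point):
  FOLLOW(X) = { $ }

Taking the union: FOLLOW(P) = { $, 'x', 'y' }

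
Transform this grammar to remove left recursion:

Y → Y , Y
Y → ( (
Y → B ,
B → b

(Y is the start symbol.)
Y → ( ( Y'
Y → B , Y'
Y' → , Y Y'
Y' → ε
B → b

Y is directly left-recursive. The standard transformation for
  A → A α₁ | ... | A α_m | β₁ | ... | β_n
is
  A  → β₁ A' | ... | β_n A'
  A' → α₁ A' | ... | α_m A' | ε

Y → ( ( becomes Y → ( ( Y'
Y → B , becomes Y → B , Y'
Y → Y , Y becomes Y' → , Y Y'
Add Y' → ε

Productions for other non-terminals are unchanged:
  B → b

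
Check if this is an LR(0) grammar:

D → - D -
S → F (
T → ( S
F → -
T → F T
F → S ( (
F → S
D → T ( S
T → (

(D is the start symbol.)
No. Shift-reduce conflict between [T → ( .] and [F → . -]

A grammar is LR(0) if no state in the canonical LR(0) collection has:
  - both a shift item (dot before a terminal) and a complete item (shift-reduce conflict), or
  - two or more complete items (reduce-reduce conflict; the accept item [D' → D .] counts as a complete item here).

Augment with D' → D and build the canonical LR(0) collection (I0 = CLOSURE({[D' → . D]}), then GOTO on every symbol after a dot until no new states appear). It has 19 states:
  I0: { [D → . - D -], [D → . T ( S], [D' → . D], [F → . -], [F → . S ( (], [F → . S], [S → . F (], [T → . ( S], [T → . (], [T → . F T] }  — shift
  I1: { [F → . -], [F → . S ( (], [F → . S], [S → . F (], [T → ( . S], [T → ( .] }  — shift, reduce
  I2: { [D → - . D -], [D → . - D -], [D → . T ( S], [F → - .], [F → . -], [F → . S ( (], [F → . S], [S → . F (], [T → . ( S], [T → . (], [T → . F T] }  — shift, reduce
  I3: { [D' → D .] }  — accept
  I4: { [F → . -], [F → . S ( (], [F → . S], [S → . F (], [S → F . (], [T → . ( S], [T → . (], [T → . F T], [T → F . T] }  — shift
  I5: { [F → S . ( (], [F → S .] }  — shift, reduce
  I6: { [D → T . ( S] }  — shift
  I7: { [D → T ( . S], [F → . -], [F → . S ( (], [F → . S], [S → . F (] }  — shift
  I8: { [F → - .] }  — reduce
  I9: { [S → F . (] }  — shift
  I10: { [D → T ( S .], [F → S . ( (], [F → S .] }  — shift, 2 reduces
  I11: { [F → S ( . (] }  — shift
  I12: { [F → S ( ( .] }  — reduce
  I13: { [S → F ( .] }  — reduce
  I14: { [F → . -], [F → . S ( (], [F → . S], [S → . F (], [S → F ( .], [T → ( . S], [T → ( .] }  — shift, 2 reduces
  I15: { [T → F T .] }  — reduce
  I16: { [F → S . ( (], [F → S .], [T → ( S .] }  — shift, 2 reduces
  I17: { [D → - D . -] }  — shift
  I18: { [D → - D - .] }  — reduce

Conflict in state I1:
  Shift-reduce conflict between [T → ( .] and [F → . -]
So the grammar is NOT LR(0).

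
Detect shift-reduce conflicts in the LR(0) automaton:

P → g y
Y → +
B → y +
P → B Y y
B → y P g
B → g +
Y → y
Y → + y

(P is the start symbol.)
A shift-reduce conflict occurs when an LR(0) state has both:
  - a complete (reduce) item [A → α .] (dot at the end), and
  - a shift item [B → β . c γ] (dot before a terminal).

Augment with P' → P and build the canonical LR(0) collection (I0 = CLOSURE({[P' → . P]}), then GOTO on every symbol after a dot until no new states appear). It has 15 states:
  I0: { [B → . g +], [B → . y +], [B → . y P g], [P → . B Y y], [P → . g y], [P' → . P] }  — shift
  I1: { [P → B . Y y], [Y → . + y], [Y → . +], [Y → . y] }  — shift
  I2: { [P' → P .] }  — accept
  I3: { [B → g . +], [P → g . y] }  — shift
  I4: { [B → . g +], [B → . y +], [B → . y P g], [B → y . +], [B → y . P g], [P → . B Y y], [P → . g y] }  — shift
  I5: { [B → y + .] }  — reduce
  I6: { [B → y P . g] }  — shift
  I7: { [B → y P g .] }  — reduce
  I8: { [B → g + .] }  — reduce
  I9: { [P → g y .] }  — reduce
  I10: { [Y → + . y], [Y → + .] }  — shift, reduce
  I11: { [P → B Y . y] }  — shift
  I12: { [Y → y .] }  — reduce
  I13: { [P → B Y y .] }  — reduce
  I14: { [Y → + y .] }  — reduce

I10 contains reduce item [Y → + .] and shift item [Y → + . y] — shift-reduce conflict.

Answer: Yes — I10: [Y → + .] vs [Y → + . y]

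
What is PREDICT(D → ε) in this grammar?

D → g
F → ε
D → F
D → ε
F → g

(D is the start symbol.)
PREDICT(D → ε) = (FIRST(RHS) \ {ε}) ∪ (FOLLOW(D) if ε ∈ FIRST(RHS), i.e. RHS ⇒* ε)
The right-hand side is ε (FIRST(ε) = { ε }), so the predict set is FOLLOW(D) = { $ }
PREDICT(D → ε) = { $ }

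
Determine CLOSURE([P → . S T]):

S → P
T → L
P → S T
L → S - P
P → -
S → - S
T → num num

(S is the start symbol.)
{ [P → . -], [P → . S T], [S → . - S], [S → . P] }

Start with: [P → . S T]
  [P → . S T] has the dot before S: add [S → . P], [S → . - S]
  [S → . P] has the dot before P: add [P → . -]
No further items can be added.

CLOSURE = { [P → . -], [P → . S T], [S → . - S], [S → . P] }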